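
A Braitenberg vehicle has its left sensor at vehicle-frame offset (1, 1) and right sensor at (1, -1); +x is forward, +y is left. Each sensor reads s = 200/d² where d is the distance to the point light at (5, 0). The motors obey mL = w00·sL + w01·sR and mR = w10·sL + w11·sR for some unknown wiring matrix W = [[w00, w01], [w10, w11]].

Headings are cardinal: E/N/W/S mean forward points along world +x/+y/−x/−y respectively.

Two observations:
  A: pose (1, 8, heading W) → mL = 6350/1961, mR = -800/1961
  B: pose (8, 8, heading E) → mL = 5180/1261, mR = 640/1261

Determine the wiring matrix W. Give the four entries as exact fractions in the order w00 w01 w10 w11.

1/2 1 -1/2 1/2

obs A: pose=(1,8,W) → sL=100/37, sR=100/53, mL=6350/1961, mR=-800/1961
obs B: pose=(8,8,E) → sL=200/97, sR=40/13, mL=5180/1261, mR=640/1261
sensor matrix S = [[100/37, 100/53], [200/97, 40/13]]; det S = 10944000/2472821
solve [mL_A; mL_B] = S·[w00; w01] and [mR_A; mR_B] = S·[w10; w11]:
  w00 = 1/2, w01 = 1, w10 = -1/2, w11 = 1/2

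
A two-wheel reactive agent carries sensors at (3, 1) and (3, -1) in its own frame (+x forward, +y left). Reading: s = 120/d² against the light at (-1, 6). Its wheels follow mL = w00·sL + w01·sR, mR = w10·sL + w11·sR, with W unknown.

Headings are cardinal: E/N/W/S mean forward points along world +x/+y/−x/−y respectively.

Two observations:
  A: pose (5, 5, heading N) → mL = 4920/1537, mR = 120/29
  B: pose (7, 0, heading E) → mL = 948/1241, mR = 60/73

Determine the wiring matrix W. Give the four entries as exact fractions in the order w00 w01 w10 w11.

obs A: pose=(5,5,N) → sL=120/29, sR=120/53, mL=4920/1537, mR=120/29
obs B: pose=(7,0,E) → sL=60/73, sR=12/17, mL=948/1241, mR=60/73
sensor matrix S = [[120/29, 120/53], [60/73, 12/17]]; det S = 2021760/1907417
solve [mL_A; mL_B] = S·[w00; w01] and [mR_A; mR_B] = S·[w10; w11]:
  w00 = 1/2, w01 = 1/2, w10 = 1, w11 = 0

1/2 1/2 1 0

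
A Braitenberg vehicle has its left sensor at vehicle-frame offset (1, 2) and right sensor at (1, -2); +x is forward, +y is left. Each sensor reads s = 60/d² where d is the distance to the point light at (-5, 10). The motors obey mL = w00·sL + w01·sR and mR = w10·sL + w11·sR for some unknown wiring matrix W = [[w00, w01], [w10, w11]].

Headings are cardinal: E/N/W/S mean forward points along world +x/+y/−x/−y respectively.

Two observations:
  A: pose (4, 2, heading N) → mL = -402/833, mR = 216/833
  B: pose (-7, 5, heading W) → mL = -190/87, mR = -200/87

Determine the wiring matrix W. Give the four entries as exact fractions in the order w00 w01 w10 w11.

-1/2 -1/2 1 -1

obs A: pose=(4,2,N) → sL=30/49, sR=6/17, mL=-402/833, mR=216/833
obs B: pose=(-7,5,W) → sL=30/29, sR=10/3, mL=-190/87, mR=-200/87
sensor matrix S = [[30/49, 6/17], [30/29, 10/3]]; det S = 40480/24157
solve [mL_A; mL_B] = S·[w00; w01] and [mR_A; mR_B] = S·[w10; w11]:
  w00 = -1/2, w01 = -1/2, w10 = 1, w11 = -1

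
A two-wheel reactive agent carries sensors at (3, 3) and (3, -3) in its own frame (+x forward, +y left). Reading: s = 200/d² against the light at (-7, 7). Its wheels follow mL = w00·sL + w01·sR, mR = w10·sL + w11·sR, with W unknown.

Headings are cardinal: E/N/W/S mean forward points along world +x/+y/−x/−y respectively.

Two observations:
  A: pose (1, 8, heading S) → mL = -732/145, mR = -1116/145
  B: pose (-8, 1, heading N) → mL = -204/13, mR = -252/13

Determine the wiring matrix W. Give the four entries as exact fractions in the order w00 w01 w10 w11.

-1 -1/2 -1/2 -1

obs A: pose=(1,8,S) → sL=8/5, sR=200/29, mL=-732/145, mR=-1116/145
obs B: pose=(-8,1,N) → sL=8, sR=200/13, mL=-204/13, mR=-252/13
sensor matrix S = [[8/5, 200/29], [8, 200/13]]; det S = -11520/377
solve [mL_A; mL_B] = S·[w00; w01] and [mR_A; mR_B] = S·[w10; w11]:
  w00 = -1, w01 = -1/2, w10 = -1/2, w11 = -1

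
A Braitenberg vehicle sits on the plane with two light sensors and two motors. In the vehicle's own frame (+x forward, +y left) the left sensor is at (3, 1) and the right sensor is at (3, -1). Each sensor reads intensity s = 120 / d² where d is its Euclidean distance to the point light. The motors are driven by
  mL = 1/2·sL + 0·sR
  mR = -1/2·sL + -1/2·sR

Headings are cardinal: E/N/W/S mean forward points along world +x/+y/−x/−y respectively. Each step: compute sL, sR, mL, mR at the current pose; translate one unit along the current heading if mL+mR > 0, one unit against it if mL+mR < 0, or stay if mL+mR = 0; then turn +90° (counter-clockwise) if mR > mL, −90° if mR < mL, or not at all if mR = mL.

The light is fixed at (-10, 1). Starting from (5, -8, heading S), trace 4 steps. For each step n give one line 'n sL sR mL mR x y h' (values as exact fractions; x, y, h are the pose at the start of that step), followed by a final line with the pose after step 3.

0 3/10 6/17 3/20 -111/340 5 -8 S
1 8/15 120/193 4/15 -1672/2895 5 -7 W
2 12/25 60/157 6/25 -1692/3925 6 -7 N
3 24/85 120/461 12/85 -10632/39185 6 -8 E
final 5 -8 S

n=0: pose=(5,-8,S); sL=3/10, sR=6/17; mL=3/20, mR=-111/340; mL+mR=-3/17 → advance -1; mR−mL=-81/170 → turn -1·90°
n=1: pose=(5,-7,W); sL=8/15, sR=120/193; mL=4/15, mR=-1672/2895; mL+mR=-60/193 → advance -1; mR−mL=-2444/2895 → turn -1·90°
n=2: pose=(6,-7,N); sL=12/25, sR=60/157; mL=6/25, mR=-1692/3925; mL+mR=-30/157 → advance -1; mR−mL=-2634/3925 → turn -1·90°
n=3: pose=(6,-8,E); sL=24/85, sR=120/461; mL=12/85, mR=-10632/39185; mL+mR=-60/461 → advance -1; mR−mL=-16164/39185 → turn -1·90°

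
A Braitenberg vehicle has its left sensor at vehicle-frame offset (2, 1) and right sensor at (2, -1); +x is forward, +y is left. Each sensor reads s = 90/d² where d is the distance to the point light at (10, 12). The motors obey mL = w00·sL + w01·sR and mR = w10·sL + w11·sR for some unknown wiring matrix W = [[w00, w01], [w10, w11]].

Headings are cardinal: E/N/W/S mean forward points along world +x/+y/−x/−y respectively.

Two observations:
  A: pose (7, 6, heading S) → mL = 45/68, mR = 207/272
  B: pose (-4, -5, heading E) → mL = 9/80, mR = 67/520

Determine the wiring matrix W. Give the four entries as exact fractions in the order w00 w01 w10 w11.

obs A: pose=(7,6,S) → sL=45/34, sR=9/8, mL=45/68, mR=207/272
obs B: pose=(-4,-5,E) → sL=9/40, sR=5/26, mL=9/80, mR=67/520
sensor matrix S = [[45/34, 9/8], [9/40, 5/26]]; det S = 99/70720
solve [mL_A; mL_B] = S·[w00; w01] and [mR_A; mR_B] = S·[w10; w11]:
  w00 = 1/2, w01 = 0, w10 = 1, w11 = -1/2

1/2 0 1 -1/2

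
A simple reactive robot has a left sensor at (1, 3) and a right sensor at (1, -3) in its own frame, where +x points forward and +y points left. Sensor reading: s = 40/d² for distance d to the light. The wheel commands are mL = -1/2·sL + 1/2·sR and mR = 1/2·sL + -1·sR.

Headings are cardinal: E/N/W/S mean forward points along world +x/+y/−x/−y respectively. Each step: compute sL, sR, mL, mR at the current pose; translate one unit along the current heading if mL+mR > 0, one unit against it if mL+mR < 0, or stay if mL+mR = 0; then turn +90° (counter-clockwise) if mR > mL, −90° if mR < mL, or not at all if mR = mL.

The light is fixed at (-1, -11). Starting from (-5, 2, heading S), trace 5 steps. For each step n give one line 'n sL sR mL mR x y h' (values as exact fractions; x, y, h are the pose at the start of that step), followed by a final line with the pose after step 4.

0 8/29 40/193 -192/5597 -388/5597 -5 2 S
1 20/73 20/157 -840/11461 110/11461 -5 3 W
2 40/169 8/41 -144/6929 -532/6929 -4 3 S
3 1/4 2/17 -9/136 1/136 -4 4 W
4 40/197 40/221 -480/43537 -3460/43537 -3 4 S
final -3 5 W

n=0: pose=(-5,2,S); sL=8/29, sR=40/193; mL=-192/5597, mR=-388/5597; mL+mR=-20/193 → advance -1; mR−mL=-196/5597 → turn -1·90°
n=1: pose=(-5,3,W); sL=20/73, sR=20/157; mL=-840/11461, mR=110/11461; mL+mR=-10/157 → advance -1; mR−mL=950/11461 → turn +1·90°
n=2: pose=(-4,3,S); sL=40/169, sR=8/41; mL=-144/6929, mR=-532/6929; mL+mR=-4/41 → advance -1; mR−mL=-388/6929 → turn -1·90°
n=3: pose=(-4,4,W); sL=1/4, sR=2/17; mL=-9/136, mR=1/136; mL+mR=-1/17 → advance -1; mR−mL=5/68 → turn +1·90°
n=4: pose=(-3,4,S); sL=40/197, sR=40/221; mL=-480/43537, mR=-3460/43537; mL+mR=-20/221 → advance -1; mR−mL=-2980/43537 → turn -1·90°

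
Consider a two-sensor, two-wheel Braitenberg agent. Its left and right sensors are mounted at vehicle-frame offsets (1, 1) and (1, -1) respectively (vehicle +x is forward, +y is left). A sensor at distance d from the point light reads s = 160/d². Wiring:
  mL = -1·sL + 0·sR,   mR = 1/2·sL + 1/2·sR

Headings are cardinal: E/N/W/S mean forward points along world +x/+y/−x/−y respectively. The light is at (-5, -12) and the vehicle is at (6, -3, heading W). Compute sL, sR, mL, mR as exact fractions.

left sensor world pos  = (5, -4); dL² = 164
right sensor world pos = (5, -2); dR² = 200
sL = 160/164 = 40/41
sR = 160/200 = 4/5
mL = -1·sL + 0·sR = -40/41
mR = 1/2·sL + 1/2·sR = 182/205

40/41 4/5 -40/41 182/205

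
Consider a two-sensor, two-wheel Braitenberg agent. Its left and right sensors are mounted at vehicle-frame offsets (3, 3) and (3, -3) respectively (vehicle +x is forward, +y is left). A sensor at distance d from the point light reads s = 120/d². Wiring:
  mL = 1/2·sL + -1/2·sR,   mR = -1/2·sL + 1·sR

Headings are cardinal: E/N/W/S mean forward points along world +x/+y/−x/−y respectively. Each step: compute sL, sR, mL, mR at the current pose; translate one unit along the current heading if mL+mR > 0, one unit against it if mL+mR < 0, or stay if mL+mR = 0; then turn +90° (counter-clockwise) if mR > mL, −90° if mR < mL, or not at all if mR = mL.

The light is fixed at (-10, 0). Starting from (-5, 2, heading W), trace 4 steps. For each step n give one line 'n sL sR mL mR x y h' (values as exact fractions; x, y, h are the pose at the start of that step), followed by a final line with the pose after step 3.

n=0: pose=(-5,2,W); sL=24, sR=120/29; mL=288/29, mR=-228/29; mL+mR=60/29 → advance +1; mR−mL=-516/29 → turn -1·90°
n=1: pose=(-6,2,N); sL=60/13, sR=60/37; mL=720/481, mR=-330/481; mL+mR=30/37 → advance +1; mR−mL=-1050/481 → turn -1·90°
n=2: pose=(-6,3,E); sL=24/17, sR=120/49; mL=-432/833, mR=1452/833; mL+mR=60/49 → advance +1; mR−mL=1884/833 → turn +1·90°
n=3: pose=(-5,3,N); sL=3, sR=6/5; mL=9/10, mR=-3/10; mL+mR=3/5 → advance +1; mR−mL=-6/5 → turn -1·90°

0 24 120/29 288/29 -228/29 -5 2 W
1 60/13 60/37 720/481 -330/481 -6 2 N
2 24/17 120/49 -432/833 1452/833 -6 3 E
3 3 6/5 9/10 -3/10 -5 3 N
final -5 4 E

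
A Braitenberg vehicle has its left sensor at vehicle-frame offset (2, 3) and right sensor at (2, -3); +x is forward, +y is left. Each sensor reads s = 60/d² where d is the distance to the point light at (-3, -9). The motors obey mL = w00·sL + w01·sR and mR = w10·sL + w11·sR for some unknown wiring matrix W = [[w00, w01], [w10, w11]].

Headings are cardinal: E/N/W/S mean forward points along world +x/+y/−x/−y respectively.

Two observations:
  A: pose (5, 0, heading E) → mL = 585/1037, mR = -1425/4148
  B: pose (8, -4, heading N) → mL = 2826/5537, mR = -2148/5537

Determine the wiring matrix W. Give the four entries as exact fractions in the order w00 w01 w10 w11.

1/2 1 -1/2 -1/2

obs A: pose=(5,0,E) → sL=15/61, sR=15/34, mL=585/1037, mR=-1425/4148
obs B: pose=(8,-4,N) → sL=60/113, sR=12/49, mL=2826/5537, mR=-2148/5537
sensor matrix S = [[15/61, 15/34], [60/113, 12/49]]; det S = -999270/5741869
solve [mL_A; mL_B] = S·[w00; w01] and [mR_A; mR_B] = S·[w10; w11]:
  w00 = 1/2, w01 = 1, w10 = -1/2, w11 = -1/2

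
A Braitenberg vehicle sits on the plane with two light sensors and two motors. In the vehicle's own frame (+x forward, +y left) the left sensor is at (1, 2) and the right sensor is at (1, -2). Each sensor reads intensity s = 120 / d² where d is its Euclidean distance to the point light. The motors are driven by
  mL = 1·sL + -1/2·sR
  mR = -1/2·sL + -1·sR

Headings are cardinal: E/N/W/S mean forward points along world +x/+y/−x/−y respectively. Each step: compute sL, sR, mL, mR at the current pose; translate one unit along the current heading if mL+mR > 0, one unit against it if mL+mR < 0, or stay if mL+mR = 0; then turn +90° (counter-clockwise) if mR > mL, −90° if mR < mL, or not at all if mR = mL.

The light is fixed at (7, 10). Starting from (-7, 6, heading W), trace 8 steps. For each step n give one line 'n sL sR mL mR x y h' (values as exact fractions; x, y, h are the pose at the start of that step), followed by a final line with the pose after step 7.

n=0: pose=(-7,6,W); sL=40/87, sR=120/229; mL=3940/19923, mR=-15020/19923; mL+mR=-11080/19923 → advance -1; mR−mL=-6320/6641 → turn -1·90°
n=1: pose=(-6,6,N); sL=20/39, sR=12/13; mL=2/39, mR=-46/39; mL+mR=-44/39 → advance -1; mR−mL=-16/13 → turn -1·90°
n=2: pose=(-6,5,E); sL=40/51, sR=120/193; mL=4660/9843, mR=-9980/9843; mL+mR=-5320/9843 → advance -1; mR−mL=-4880/3281 → turn -1·90°
n=3: pose=(-7,5,S); sL=2/3, sR=30/73; mL=101/219, mR=-163/219; mL+mR=-62/219 → advance -1; mR−mL=-88/73 → turn -1·90°
n=4: pose=(-7,6,W); sL=40/87, sR=120/229; mL=3940/19923, mR=-15020/19923; mL+mR=-11080/19923 → advance -1; mR−mL=-6320/6641 → turn -1·90°
n=5: pose=(-6,6,N); sL=20/39, sR=12/13; mL=2/39, mR=-46/39; mL+mR=-44/39 → advance -1; mR−mL=-16/13 → turn -1·90°
n=6: pose=(-6,5,E); sL=40/51, sR=120/193; mL=4660/9843, mR=-9980/9843; mL+mR=-5320/9843 → advance -1; mR−mL=-4880/3281 → turn -1·90°
n=7: pose=(-7,5,S); sL=2/3, sR=30/73; mL=101/219, mR=-163/219; mL+mR=-62/219 → advance -1; mR−mL=-88/73 → turn -1·90°

0 40/87 120/229 3940/19923 -15020/19923 -7 6 W
1 20/39 12/13 2/39 -46/39 -6 6 N
2 40/51 120/193 4660/9843 -9980/9843 -6 5 E
3 2/3 30/73 101/219 -163/219 -7 5 S
4 40/87 120/229 3940/19923 -15020/19923 -7 6 W
5 20/39 12/13 2/39 -46/39 -6 6 N
6 40/51 120/193 4660/9843 -9980/9843 -6 5 E
7 2/3 30/73 101/219 -163/219 -7 5 S
final -7 6 W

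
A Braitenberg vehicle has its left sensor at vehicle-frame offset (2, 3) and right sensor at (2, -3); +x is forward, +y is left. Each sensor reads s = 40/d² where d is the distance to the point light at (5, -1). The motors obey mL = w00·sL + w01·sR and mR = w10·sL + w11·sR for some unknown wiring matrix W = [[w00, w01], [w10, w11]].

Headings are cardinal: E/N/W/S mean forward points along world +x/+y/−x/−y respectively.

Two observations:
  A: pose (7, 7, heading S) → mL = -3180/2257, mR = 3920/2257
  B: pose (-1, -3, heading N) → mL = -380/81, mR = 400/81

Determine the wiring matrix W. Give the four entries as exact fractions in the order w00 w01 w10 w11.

obs A: pose=(7,7,S) → sL=40/61, sR=40/37, mL=-3180/2257, mR=3920/2257
obs B: pose=(-1,-3,N) → sL=40/81, sR=40/9, mL=-380/81, mR=400/81
sensor matrix S = [[40/61, 40/37], [40/81, 40/9]]; det S = 435200/182817
solve [mL_A; mL_B] = S·[w00; w01] and [mR_A; mR_B] = S·[w10; w11]:
  w00 = -1/2, w01 = -1, w10 = 1, w11 = 1

-1/2 -1 1 1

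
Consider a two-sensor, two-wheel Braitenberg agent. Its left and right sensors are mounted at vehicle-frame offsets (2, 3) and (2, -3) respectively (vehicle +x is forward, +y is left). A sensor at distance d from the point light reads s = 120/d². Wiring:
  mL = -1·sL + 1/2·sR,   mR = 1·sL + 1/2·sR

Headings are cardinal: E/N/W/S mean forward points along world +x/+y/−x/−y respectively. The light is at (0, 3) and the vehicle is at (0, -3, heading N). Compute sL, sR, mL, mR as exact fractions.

24/5 24/5 -12/5 36/5

left sensor world pos  = (-3, -1); dL² = 25
right sensor world pos = (3, -1); dR² = 25
sL = 120/25 = 24/5
sR = 120/25 = 24/5
mL = -1·sL + 1/2·sR = -12/5
mR = 1·sL + 1/2·sR = 36/5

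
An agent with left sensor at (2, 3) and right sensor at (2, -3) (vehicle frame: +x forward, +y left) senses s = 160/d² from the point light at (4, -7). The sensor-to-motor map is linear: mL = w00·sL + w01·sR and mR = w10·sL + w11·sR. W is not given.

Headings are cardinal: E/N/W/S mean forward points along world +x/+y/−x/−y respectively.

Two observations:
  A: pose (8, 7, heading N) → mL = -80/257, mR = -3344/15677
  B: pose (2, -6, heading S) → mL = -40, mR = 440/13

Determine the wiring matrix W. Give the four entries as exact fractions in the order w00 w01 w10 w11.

-1/2 0 1/2 -1

obs A: pose=(8,7,N) → sL=160/257, sR=32/61, mL=-80/257, mR=-3344/15677
obs B: pose=(2,-6,S) → sL=80, sR=80/13, mL=-40, mR=440/13
sensor matrix S = [[160/257, 32/61], [80, 80/13]]; det S = -7772160/203801
solve [mL_A; mL_B] = S·[w00; w01] and [mR_A; mR_B] = S·[w10; w11]:
  w00 = -1/2, w01 = 0, w10 = 1/2, w11 = -1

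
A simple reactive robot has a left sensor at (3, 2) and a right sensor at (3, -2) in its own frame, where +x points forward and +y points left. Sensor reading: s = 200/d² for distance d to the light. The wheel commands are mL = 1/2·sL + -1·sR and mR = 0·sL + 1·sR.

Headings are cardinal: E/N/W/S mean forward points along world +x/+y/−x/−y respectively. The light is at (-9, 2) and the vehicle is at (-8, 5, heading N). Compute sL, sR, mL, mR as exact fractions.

left sensor world pos  = (-10, 8); dL² = 37
right sensor world pos = (-6, 8); dR² = 45
sL = 200/37 = 200/37
sR = 200/45 = 40/9
mL = 1/2·sL + -1·sR = -580/333
mR = 0·sL + 1·sR = 40/9

200/37 40/9 -580/333 40/9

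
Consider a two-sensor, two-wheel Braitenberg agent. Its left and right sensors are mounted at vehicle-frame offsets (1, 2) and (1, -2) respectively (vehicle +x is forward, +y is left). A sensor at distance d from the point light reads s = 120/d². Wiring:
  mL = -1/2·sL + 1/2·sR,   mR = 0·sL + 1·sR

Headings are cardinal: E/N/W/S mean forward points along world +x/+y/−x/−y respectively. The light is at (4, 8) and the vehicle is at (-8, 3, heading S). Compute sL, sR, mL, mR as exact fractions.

left sensor world pos  = (-6, 2); dL² = 136
right sensor world pos = (-10, 2); dR² = 232
sL = 120/136 = 15/17
sR = 120/232 = 15/29
mL = -1/2·sL + 1/2·sR = -90/493
mR = 0·sL + 1·sR = 15/29

15/17 15/29 -90/493 15/29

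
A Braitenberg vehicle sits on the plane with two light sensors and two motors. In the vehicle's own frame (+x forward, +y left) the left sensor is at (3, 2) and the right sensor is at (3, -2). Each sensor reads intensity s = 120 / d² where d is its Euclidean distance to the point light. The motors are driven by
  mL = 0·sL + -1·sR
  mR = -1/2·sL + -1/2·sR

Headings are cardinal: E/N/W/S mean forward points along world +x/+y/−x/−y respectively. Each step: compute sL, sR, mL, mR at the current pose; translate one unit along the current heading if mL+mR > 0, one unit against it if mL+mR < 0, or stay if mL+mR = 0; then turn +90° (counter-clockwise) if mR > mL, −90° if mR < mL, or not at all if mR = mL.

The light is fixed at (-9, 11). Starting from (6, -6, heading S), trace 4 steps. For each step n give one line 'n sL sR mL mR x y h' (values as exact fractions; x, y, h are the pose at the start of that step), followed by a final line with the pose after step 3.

n=0: pose=(6,-6,S); sL=120/689, sR=120/569; mL=-120/569, mR=-75480/392041; mL+mR=-158160/392041 → advance -1; mR−mL=7200/392041 → turn +1·90°
n=1: pose=(6,-5,E); sL=3/13, sR=5/27; mL=-5/27, mR=-73/351; mL+mR=-46/117 → advance -1; mR−mL=-8/351 → turn -1·90°
n=2: pose=(5,-5,S); sL=120/617, sR=24/101; mL=-24/101, mR=-13464/62317; mL+mR=-28272/62317 → advance -1; mR−mL=1344/62317 → turn +1·90°
n=3: pose=(5,-4,E); sL=60/229, sR=60/289; mL=-60/289, mR=-15540/66181; mL+mR=-29280/66181 → advance -1; mR−mL=-1800/66181 → turn -1·90°

0 120/689 120/569 -120/569 -75480/392041 6 -6 S
1 3/13 5/27 -5/27 -73/351 6 -5 E
2 120/617 24/101 -24/101 -13464/62317 5 -5 S
3 60/229 60/289 -60/289 -15540/66181 5 -4 E
final 4 -4 S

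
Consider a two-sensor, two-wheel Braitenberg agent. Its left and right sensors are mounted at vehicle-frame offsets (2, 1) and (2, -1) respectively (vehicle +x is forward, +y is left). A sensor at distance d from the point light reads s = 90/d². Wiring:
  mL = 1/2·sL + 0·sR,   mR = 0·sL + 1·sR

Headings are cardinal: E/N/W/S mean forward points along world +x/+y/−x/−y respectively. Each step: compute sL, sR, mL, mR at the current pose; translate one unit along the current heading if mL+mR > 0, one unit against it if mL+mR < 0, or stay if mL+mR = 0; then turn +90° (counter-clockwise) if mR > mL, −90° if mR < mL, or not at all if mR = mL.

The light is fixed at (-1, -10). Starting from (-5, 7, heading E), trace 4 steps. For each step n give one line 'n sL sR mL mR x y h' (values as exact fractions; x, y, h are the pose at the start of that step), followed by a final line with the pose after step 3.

0 45/164 9/26 45/328 9/26 -5 7 E
1 90/377 18/73 45/377 18/73 -4 7 N
2 45/157 45/193 45/314 45/193 -4 8 W
3 18/53 90/281 9/53 90/281 -5 8 S
final -5 7 E

n=0: pose=(-5,7,E); sL=45/164, sR=9/26; mL=45/328, mR=9/26; mL+mR=2061/4264 → advance +1; mR−mL=891/4264 → turn +1·90°
n=1: pose=(-4,7,N); sL=90/377, sR=18/73; mL=45/377, mR=18/73; mL+mR=10071/27521 → advance +1; mR−mL=3501/27521 → turn +1·90°
n=2: pose=(-4,8,W); sL=45/157, sR=45/193; mL=45/314, mR=45/193; mL+mR=22815/60602 → advance +1; mR−mL=5445/60602 → turn +1·90°
n=3: pose=(-5,8,S); sL=18/53, sR=90/281; mL=9/53, mR=90/281; mL+mR=7299/14893 → advance +1; mR−mL=2241/14893 → turn +1·90°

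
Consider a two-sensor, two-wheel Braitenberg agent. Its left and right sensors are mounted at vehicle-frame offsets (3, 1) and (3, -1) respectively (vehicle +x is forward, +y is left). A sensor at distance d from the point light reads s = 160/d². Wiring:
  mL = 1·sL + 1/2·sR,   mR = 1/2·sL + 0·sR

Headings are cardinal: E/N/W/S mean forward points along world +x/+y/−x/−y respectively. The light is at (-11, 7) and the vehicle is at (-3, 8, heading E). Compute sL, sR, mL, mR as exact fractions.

left sensor world pos  = (0, 9); dL² = 125
right sensor world pos = (0, 7); dR² = 121
sL = 160/125 = 32/25
sR = 160/121 = 160/121
mL = 1·sL + 1/2·sR = 5872/3025
mR = 1/2·sL + 0·sR = 16/25

32/25 160/121 5872/3025 16/25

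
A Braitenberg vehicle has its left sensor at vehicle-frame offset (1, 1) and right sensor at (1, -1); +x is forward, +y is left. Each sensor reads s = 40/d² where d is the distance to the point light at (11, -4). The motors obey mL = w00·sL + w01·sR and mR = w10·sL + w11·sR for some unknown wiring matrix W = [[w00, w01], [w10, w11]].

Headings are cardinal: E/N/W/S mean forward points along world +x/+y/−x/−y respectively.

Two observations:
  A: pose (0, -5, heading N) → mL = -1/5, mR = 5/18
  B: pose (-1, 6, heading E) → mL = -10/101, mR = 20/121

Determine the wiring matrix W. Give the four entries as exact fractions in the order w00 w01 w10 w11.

obs A: pose=(0,-5,N) → sL=5/18, sR=2/5, mL=-1/5, mR=5/18
obs B: pose=(-1,6,E) → sL=20/121, sR=20/101, mL=-10/101, mR=20/121
sensor matrix S = [[5/18, 2/5], [20/121, 20/101]]; det S = -1222/109989
solve [mL_A; mL_B] = S·[w00; w01] and [mR_A; mR_B] = S·[w10; w11]:
  w00 = 0, w01 = -1/2, w10 = 1, w11 = 0

0 -1/2 1 0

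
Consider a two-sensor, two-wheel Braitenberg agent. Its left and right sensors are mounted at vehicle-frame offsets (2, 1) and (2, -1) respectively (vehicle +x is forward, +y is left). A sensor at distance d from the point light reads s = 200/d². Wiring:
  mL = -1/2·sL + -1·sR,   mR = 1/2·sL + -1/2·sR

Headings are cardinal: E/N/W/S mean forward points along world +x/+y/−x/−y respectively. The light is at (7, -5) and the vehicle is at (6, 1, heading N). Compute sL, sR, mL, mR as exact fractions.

left sensor world pos  = (5, 3); dL² = 68
right sensor world pos = (7, 3); dR² = 64
sL = 200/68 = 50/17
sR = 200/64 = 25/8
mL = -1/2·sL + -1·sR = -625/136
mR = 1/2·sL + -1/2·sR = -25/272

50/17 25/8 -625/136 -25/272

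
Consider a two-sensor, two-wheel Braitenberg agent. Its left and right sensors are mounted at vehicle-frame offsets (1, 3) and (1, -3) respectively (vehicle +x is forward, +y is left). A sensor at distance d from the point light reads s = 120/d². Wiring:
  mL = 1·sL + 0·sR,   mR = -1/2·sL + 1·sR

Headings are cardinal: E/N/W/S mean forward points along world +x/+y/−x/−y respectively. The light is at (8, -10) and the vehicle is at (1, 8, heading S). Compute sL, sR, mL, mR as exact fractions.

left sensor world pos  = (4, 7); dL² = 305
right sensor world pos = (-2, 7); dR² = 389
sL = 120/305 = 24/61
sR = 120/389 = 120/389
mL = 1·sL + 0·sR = 24/61
mR = -1/2·sL + 1·sR = 2652/23729

24/61 120/389 24/61 2652/23729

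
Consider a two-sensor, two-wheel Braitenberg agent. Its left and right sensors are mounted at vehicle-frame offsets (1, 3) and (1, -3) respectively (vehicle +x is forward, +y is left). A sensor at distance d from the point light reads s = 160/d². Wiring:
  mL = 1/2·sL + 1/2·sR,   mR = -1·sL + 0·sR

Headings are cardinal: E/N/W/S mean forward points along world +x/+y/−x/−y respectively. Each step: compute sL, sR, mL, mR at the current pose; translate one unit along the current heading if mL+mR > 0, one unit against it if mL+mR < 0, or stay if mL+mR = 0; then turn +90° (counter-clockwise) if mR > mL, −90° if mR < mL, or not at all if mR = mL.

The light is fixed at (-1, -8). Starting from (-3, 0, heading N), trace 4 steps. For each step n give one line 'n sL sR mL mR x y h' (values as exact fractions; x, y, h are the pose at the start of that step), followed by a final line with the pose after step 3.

0 80/53 80/41 3760/2173 -80/53 -3 0 N
1 32/29 160/37 2912/1073 -32/29 -3 1 E
2 40/17 2 37/17 -40/17 -2 1 S
3 160/53 160/173 18080/9169 -160/53 -2 2 W
final -1 2 N

n=0: pose=(-3,0,N); sL=80/53, sR=80/41; mL=3760/2173, mR=-80/53; mL+mR=480/2173 → advance +1; mR−mL=-7040/2173 → turn -1·90°
n=1: pose=(-3,1,E); sL=32/29, sR=160/37; mL=2912/1073, mR=-32/29; mL+mR=1728/1073 → advance +1; mR−mL=-4096/1073 → turn -1·90°
n=2: pose=(-2,1,S); sL=40/17, sR=2; mL=37/17, mR=-40/17; mL+mR=-3/17 → advance -1; mR−mL=-77/17 → turn -1·90°
n=3: pose=(-2,2,W); sL=160/53, sR=160/173; mL=18080/9169, mR=-160/53; mL+mR=-9600/9169 → advance -1; mR−mL=-45760/9169 → turn -1·90°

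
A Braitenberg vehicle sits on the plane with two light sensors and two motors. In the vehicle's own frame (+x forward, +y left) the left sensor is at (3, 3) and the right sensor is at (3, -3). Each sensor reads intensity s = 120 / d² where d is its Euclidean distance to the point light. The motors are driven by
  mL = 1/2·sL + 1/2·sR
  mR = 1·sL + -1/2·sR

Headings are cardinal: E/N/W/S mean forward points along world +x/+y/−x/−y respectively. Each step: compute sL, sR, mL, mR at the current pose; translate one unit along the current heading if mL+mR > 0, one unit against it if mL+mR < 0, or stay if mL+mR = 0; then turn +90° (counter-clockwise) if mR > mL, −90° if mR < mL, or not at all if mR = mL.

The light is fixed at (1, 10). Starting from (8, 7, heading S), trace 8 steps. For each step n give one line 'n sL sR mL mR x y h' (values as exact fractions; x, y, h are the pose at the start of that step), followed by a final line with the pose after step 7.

n=0: pose=(8,7,S); sL=15/17, sR=30/13; mL=705/442, mR=-60/221; mL+mR=45/34 → advance +1; mR−mL=-825/442 → turn -1·90°
n=1: pose=(8,6,W); sL=24/13, sR=120/17; mL=984/221, mR=-372/221; mL+mR=36/13 → advance +1; mR−mL=-1356/221 → turn -1·90°
n=2: pose=(7,6,N); sL=12, sR=60/41; mL=276/41, mR=462/41; mL+mR=18 → advance +1; mR−mL=186/41 → turn +1·90°
n=3: pose=(7,7,W); sL=8/3, sR=40/3; mL=8, mR=-4; mL+mR=4 → advance +1; mR−mL=-12 → turn -1·90°
n=4: pose=(6,7,N); sL=30, sR=15/8; mL=255/16, mR=465/16; mL+mR=45 → advance +1; mR−mL=105/8 → turn +1·90°
n=5: pose=(6,8,W); sL=120/29, sR=24; mL=408/29, mR=-228/29; mL+mR=180/29 → advance +1; mR−mL=-636/29 → turn -1·90°
n=6: pose=(5,8,N); sL=60, sR=12/5; mL=156/5, mR=294/5; mL+mR=90 → advance +1; mR−mL=138/5 → turn +1·90°
n=7: pose=(5,9,W); sL=120/17, sR=24; mL=264/17, mR=-84/17; mL+mR=180/17 → advance +1; mR−mL=-348/17 → turn -1·90°

0 15/17 30/13 705/442 -60/221 8 7 S
1 24/13 120/17 984/221 -372/221 8 6 W
2 12 60/41 276/41 462/41 7 6 N
3 8/3 40/3 8 -4 7 7 W
4 30 15/8 255/16 465/16 6 7 N
5 120/29 24 408/29 -228/29 6 8 W
6 60 12/5 156/5 294/5 5 8 N
7 120/17 24 264/17 -84/17 5 9 W
final 4 9 N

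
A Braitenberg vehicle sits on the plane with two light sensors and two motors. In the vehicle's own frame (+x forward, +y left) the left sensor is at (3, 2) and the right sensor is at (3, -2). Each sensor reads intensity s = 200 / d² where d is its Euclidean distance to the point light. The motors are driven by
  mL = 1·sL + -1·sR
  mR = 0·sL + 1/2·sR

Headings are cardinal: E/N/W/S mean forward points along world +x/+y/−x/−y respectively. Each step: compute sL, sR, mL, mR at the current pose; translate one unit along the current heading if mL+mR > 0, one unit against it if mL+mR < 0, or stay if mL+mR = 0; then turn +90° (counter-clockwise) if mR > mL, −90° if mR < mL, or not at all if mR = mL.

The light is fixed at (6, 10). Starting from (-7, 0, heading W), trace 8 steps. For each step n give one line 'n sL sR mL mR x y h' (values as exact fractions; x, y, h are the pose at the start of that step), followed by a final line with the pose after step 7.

n=0: pose=(-7,0,W); sL=1/2, sR=5/8; mL=-1/8, mR=5/16; mL+mR=3/16 → advance +1; mR−mL=7/16 → turn +1·90°
n=1: pose=(-8,0,S); sL=200/313, sR=8/17; mL=896/5321, mR=4/17; mL+mR=2148/5321 → advance +1; mR−mL=356/5321 → turn +1·90°
n=2: pose=(-8,-1,E); sL=100/101, sR=20/29; mL=880/2929, mR=10/29; mL+mR=1890/2929 → advance +1; mR−mL=130/2929 → turn +1·90°
n=3: pose=(-7,-1,N); sL=200/289, sR=40/37; mL=-4160/10693, mR=20/37; mL+mR=1620/10693 → advance +1; mR−mL=9940/10693 → turn +1·90°
n=4: pose=(-7,0,W); sL=1/2, sR=5/8; mL=-1/8, mR=5/16; mL+mR=3/16 → advance +1; mR−mL=7/16 → turn +1·90°
n=5: pose=(-8,0,S); sL=200/313, sR=8/17; mL=896/5321, mR=4/17; mL+mR=2148/5321 → advance +1; mR−mL=356/5321 → turn +1·90°
n=6: pose=(-8,-1,E); sL=100/101, sR=20/29; mL=880/2929, mR=10/29; mL+mR=1890/2929 → advance +1; mR−mL=130/2929 → turn +1·90°
n=7: pose=(-7,-1,N); sL=200/289, sR=40/37; mL=-4160/10693, mR=20/37; mL+mR=1620/10693 → advance +1; mR−mL=9940/10693 → turn +1·90°

0 1/2 5/8 -1/8 5/16 -7 0 W
1 200/313 8/17 896/5321 4/17 -8 0 S
2 100/101 20/29 880/2929 10/29 -8 -1 E
3 200/289 40/37 -4160/10693 20/37 -7 -1 N
4 1/2 5/8 -1/8 5/16 -7 0 W
5 200/313 8/17 896/5321 4/17 -8 0 S
6 100/101 20/29 880/2929 10/29 -8 -1 E
7 200/289 40/37 -4160/10693 20/37 -7 -1 N
final -7 0 W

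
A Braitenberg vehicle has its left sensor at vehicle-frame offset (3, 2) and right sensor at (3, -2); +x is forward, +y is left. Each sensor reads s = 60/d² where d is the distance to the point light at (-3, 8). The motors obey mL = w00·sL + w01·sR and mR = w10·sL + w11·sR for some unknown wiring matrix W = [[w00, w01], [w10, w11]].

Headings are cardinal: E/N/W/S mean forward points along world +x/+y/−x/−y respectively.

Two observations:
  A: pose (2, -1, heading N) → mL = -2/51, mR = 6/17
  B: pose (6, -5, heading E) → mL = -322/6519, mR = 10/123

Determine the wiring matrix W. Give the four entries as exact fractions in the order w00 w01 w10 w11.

1/2 -1 0 1/2

obs A: pose=(2,-1,N) → sL=4/3, sR=12/17, mL=-2/51, mR=6/17
obs B: pose=(6,-5,E) → sL=12/53, sR=20/123, mL=-322/6519, mR=10/123
sensor matrix S = [[4/3, 12/17], [12/53, 20/123]]; det S = 18944/332469
solve [mL_A; mL_B] = S·[w00; w01] and [mR_A; mR_B] = S·[w10; w11]:
  w00 = 1/2, w01 = -1, w10 = 0, w11 = 1/2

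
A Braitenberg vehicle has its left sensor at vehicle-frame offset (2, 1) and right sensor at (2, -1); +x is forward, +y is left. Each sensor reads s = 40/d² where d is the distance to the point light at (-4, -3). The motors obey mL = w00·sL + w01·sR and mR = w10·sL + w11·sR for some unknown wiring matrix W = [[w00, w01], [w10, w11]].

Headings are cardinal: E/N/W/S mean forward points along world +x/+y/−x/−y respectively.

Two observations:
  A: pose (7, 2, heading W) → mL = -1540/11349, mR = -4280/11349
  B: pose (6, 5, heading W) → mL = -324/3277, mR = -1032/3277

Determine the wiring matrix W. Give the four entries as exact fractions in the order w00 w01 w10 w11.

obs A: pose=(7,2,W) → sL=40/97, sR=40/117, mL=-1540/11349, mR=-4280/11349
obs B: pose=(6,5,W) → sL=40/113, sR=8/29, mL=-324/3277, mR=-1032/3277
sensor matrix S = [[40/97, 40/117], [40/113, 8/29]]; det S = -270080/37190673
solve [mL_A; mL_B] = S·[w00; w01] and [mR_A; mR_B] = S·[w10; w11]:
  w00 = 1/2, w01 = -1, w10 = -1/2, w11 = -1/2

1/2 -1 -1/2 -1/2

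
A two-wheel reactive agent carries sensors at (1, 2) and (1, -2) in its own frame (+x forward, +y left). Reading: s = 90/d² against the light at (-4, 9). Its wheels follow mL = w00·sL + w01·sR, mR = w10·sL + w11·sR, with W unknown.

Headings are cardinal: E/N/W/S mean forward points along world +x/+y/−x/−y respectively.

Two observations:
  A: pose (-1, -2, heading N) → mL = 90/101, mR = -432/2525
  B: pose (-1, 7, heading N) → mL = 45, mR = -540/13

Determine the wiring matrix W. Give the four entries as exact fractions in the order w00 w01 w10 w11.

obs A: pose=(-1,-2,N) → sL=90/101, sR=18/25, mL=90/101, mR=-432/2525
obs B: pose=(-1,7,N) → sL=45, sR=45/13, mL=45, mR=-540/13
sensor matrix S = [[90/101, 18/25], [45, 45/13]]; det S = -192456/6565
solve [mL_A; mL_B] = S·[w00; w01] and [mR_A; mR_B] = S·[w10; w11]:
  w00 = 1, w01 = 0, w10 = -1, w11 = 1

1 0 -1 1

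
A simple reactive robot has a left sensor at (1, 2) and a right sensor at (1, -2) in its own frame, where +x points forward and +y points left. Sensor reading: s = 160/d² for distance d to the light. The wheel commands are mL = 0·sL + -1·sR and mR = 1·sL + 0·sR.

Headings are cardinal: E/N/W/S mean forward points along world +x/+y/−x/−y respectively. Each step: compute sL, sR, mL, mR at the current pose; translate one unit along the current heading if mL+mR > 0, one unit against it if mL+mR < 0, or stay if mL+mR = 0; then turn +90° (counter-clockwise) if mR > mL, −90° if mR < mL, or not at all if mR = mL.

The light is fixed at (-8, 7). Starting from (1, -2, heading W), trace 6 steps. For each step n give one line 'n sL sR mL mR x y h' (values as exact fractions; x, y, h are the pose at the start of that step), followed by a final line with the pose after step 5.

n=0: pose=(1,-2,W); sL=32/37, sR=160/113; mL=-160/113, mR=32/37; mL+mR=-2304/4181 → advance -1; mR−mL=9536/4181 → turn +1·90°
n=1: pose=(2,-2,S); sL=40/61, sR=40/41; mL=-40/41, mR=40/61; mL+mR=-800/2501 → advance -1; mR−mL=4080/2501 → turn +1·90°
n=2: pose=(2,-1,E); sL=160/157, sR=160/221; mL=-160/221, mR=160/157; mL+mR=10240/34697 → advance +1; mR−mL=60480/34697 → turn +1·90°
n=3: pose=(3,-1,N); sL=16/13, sR=80/109; mL=-80/109, mR=16/13; mL+mR=704/1417 → advance +1; mR−mL=2784/1417 → turn +1·90°
n=4: pose=(3,0,W); sL=160/181, sR=32/25; mL=-32/25, mR=160/181; mL+mR=-1792/4525 → advance -1; mR−mL=9792/4525 → turn +1·90°
n=5: pose=(4,0,S); sL=8/13, sR=40/41; mL=-40/41, mR=8/13; mL+mR=-192/533 → advance -1; mR−mL=848/533 → turn +1·90°

0 32/37 160/113 -160/113 32/37 1 -2 W
1 40/61 40/41 -40/41 40/61 2 -2 S
2 160/157 160/221 -160/221 160/157 2 -1 E
3 16/13 80/109 -80/109 16/13 3 -1 N
4 160/181 32/25 -32/25 160/181 3 0 W
5 8/13 40/41 -40/41 8/13 4 0 S
final 4 1 E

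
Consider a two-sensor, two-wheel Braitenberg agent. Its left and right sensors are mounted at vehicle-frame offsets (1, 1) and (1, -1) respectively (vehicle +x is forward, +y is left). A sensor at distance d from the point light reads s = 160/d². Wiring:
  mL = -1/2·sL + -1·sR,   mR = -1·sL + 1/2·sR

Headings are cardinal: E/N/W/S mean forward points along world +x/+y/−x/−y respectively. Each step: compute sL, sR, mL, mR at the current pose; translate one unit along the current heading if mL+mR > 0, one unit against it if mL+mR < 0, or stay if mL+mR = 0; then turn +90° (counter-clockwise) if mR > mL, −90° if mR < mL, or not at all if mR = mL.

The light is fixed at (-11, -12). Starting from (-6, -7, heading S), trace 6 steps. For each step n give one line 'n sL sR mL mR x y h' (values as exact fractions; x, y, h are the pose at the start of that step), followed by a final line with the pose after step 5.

0 40/13 5 -85/13 -15/26 -6 -7 S
1 32/17 160/61 -3696/1037 -592/1037 -6 -6 E
2 80/29 80/37 -3800/1073 -1800/1073 -7 -6 N
3 32/5 32/9 -304/45 -208/45 -7 -7 W
4 40/13 5 -85/13 -15/26 -6 -7 S
5 32/17 160/61 -3696/1037 -592/1037 -6 -6 E
final -7 -6 N

n=0: pose=(-6,-7,S); sL=40/13, sR=5; mL=-85/13, mR=-15/26; mL+mR=-185/26 → advance -1; mR−mL=155/26 → turn +1·90°
n=1: pose=(-6,-6,E); sL=32/17, sR=160/61; mL=-3696/1037, mR=-592/1037; mL+mR=-4288/1037 → advance -1; mR−mL=3104/1037 → turn +1·90°
n=2: pose=(-7,-6,N); sL=80/29, sR=80/37; mL=-3800/1073, mR=-1800/1073; mL+mR=-5600/1073 → advance -1; mR−mL=2000/1073 → turn +1·90°
n=3: pose=(-7,-7,W); sL=32/5, sR=32/9; mL=-304/45, mR=-208/45; mL+mR=-512/45 → advance -1; mR−mL=32/15 → turn +1·90°
n=4: pose=(-6,-7,S); sL=40/13, sR=5; mL=-85/13, mR=-15/26; mL+mR=-185/26 → advance -1; mR−mL=155/26 → turn +1·90°
n=5: pose=(-6,-6,E); sL=32/17, sR=160/61; mL=-3696/1037, mR=-592/1037; mL+mR=-4288/1037 → advance -1; mR−mL=3104/1037 → turn +1·90°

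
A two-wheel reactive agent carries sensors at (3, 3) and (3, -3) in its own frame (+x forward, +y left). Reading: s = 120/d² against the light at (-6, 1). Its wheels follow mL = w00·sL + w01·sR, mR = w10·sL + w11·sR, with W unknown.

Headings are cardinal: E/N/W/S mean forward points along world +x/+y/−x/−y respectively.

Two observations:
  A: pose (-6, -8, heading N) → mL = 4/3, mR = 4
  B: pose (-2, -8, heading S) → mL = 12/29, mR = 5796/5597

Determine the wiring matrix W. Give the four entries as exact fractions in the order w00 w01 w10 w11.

obs A: pose=(-6,-8,N) → sL=8/3, sR=8/3, mL=4/3, mR=4
obs B: pose=(-2,-8,S) → sL=120/193, sR=24/29, mL=12/29, mR=5796/5597
sensor matrix S = [[8/3, 8/3], [120/193, 24/29]]; det S = 3072/5597
solve [mL_A; mL_B] = S·[w00; w01] and [mR_A; mR_B] = S·[w10; w11]:
  w00 = 0, w01 = 1/2, w10 = 1, w11 = 1/2

0 1/2 1 1/2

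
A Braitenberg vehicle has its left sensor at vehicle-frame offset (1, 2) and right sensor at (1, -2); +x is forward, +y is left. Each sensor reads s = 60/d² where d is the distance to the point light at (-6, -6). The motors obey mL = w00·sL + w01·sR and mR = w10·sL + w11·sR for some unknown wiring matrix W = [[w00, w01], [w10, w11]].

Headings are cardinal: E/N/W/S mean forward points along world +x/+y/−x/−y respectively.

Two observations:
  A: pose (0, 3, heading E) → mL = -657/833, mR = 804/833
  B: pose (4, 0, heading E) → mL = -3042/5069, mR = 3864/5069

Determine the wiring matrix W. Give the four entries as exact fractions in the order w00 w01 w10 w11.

-1/2 -1 1 1

obs A: pose=(0,3,E) → sL=6/17, sR=30/49, mL=-657/833, mR=804/833
obs B: pose=(4,0,E) → sL=12/37, sR=60/137, mL=-3042/5069, mR=3864/5069
sensor matrix S = [[6/17, 30/49], [12/37, 60/137]]; det S = -185760/4222477
solve [mL_A; mL_B] = S·[w00; w01] and [mR_A; mR_B] = S·[w10; w11]:
  w00 = -1/2, w01 = -1, w10 = 1, w11 = 1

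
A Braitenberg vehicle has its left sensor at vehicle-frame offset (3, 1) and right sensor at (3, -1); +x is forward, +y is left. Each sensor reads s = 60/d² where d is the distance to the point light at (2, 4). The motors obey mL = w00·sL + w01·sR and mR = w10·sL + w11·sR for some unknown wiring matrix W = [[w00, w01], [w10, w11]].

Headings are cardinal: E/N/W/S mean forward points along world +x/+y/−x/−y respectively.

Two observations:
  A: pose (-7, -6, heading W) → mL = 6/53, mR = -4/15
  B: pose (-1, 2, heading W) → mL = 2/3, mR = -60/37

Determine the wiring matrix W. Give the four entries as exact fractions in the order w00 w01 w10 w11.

1/2 0 0 -1

obs A: pose=(-7,-6,W) → sL=12/53, sR=4/15, mL=6/53, mR=-4/15
obs B: pose=(-1,2,W) → sL=4/3, sR=60/37, mL=2/3, mR=-60/37
sensor matrix S = [[12/53, 4/15], [4/3, 60/37]]; det S = 1024/88245
solve [mL_A; mL_B] = S·[w00; w01] and [mR_A; mR_B] = S·[w10; w11]:
  w00 = 1/2, w01 = 0, w10 = 0, w11 = -1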